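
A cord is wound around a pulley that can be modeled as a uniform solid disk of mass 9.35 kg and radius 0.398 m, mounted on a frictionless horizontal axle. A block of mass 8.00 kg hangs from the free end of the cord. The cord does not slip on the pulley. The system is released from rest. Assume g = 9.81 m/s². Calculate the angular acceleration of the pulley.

α ≈ 15.6 rad/s²

I = ½MR² = (1/2)(9.35)(0.398)² = 0.7405 kg·m².
Block: mg − T = ma. Pulley: TR = Iα. No-slip: a = αR, so T = (I/R²)a = 4.675·a.
Then mg = (m + 4.675)a, so a = (8.00)(9.81)/(8.00 + 4.675) = 6.192 m/s².
α = a/R = 6.192/0.398 = 15.56 rad/s².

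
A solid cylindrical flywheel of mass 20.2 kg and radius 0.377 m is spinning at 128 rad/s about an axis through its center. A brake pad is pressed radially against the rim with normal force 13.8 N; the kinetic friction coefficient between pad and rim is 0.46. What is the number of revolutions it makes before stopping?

≈ 782 revolutions

I = ½MR² = (1/2)(20.2)(0.377)² = 1.436 kg·m².
Friction force f = μN = (0.46)(13.8) = 6.348 N at the rim; torque magnitude τ = fR = 2.393 N·m, opposing ω.
|α| = τ/I = 2.393/1.436 = 1.667 rad/s² (deceleration).
ω² = ω₀² − 2|α|θ with ω = 0 ⇒ θ = ω₀²/(2|α|) = 4914 rad = 782.1 rev.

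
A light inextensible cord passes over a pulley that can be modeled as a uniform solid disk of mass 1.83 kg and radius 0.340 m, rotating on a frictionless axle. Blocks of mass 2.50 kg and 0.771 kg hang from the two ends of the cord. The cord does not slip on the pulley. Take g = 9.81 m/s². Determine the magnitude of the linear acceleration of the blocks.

I = ½MR² = (1/2)(1.83)(0.340)² = 0.1058 kg·m².
Heavier block: m₁g − T₁ = m₁a. Lighter block: T₂ − m₂g = m₂a.
Pulley: (T₁ − T₂)R = Iα = I(a/R), so T₁ − T₂ = (I/R²)a = (1/2)M_p a = 0.9150·a.
Adding the three: (m₁ − m₂)g = (m₁ + m₂ + 0.9150)a, so a = (2.50 − 0.771)(9.81)/(2.50 + 0.771 + 0.9150) = 4.052 m/s².

a ≈ 4.05 m/s²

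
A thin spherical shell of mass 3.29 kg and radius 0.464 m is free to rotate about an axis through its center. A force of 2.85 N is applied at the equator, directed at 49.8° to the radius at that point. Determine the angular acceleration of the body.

I = (2/3)MR² = (2/3)(3.29)(0.464)² = 0.4722 kg·m².
Only the tangential component produces torque: τ = F R sinθ = (2.85)(0.464) sin 49.8° = 1.010 N·m.
From τ = Iα: α = 1.010/0.4722 = 2.139 rad/s².

α ≈ 2.14 rad/s²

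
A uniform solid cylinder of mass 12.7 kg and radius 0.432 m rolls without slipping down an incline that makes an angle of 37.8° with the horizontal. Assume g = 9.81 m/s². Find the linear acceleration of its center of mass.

Translation along the incline: Mg sinθ − f = Ma.
Rotation about the center: fR = Iα with I = ½MR². No-slip gives a = αR, so f = (I/R²)a = (1/2)M a.
Substituting: Mg sinθ = (1 + 0.5000)Ma, so a = g sinθ/(1 + 0.5000) = (9.81) sin 37.8° / 1.500 = 4.008 m/s².

a ≈ 4.01 m/s²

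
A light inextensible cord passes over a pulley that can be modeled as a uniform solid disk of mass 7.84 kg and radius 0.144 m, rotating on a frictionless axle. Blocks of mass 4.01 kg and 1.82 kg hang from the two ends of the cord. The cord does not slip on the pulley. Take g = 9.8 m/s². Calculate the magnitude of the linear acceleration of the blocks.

I = ½MR² = (1/2)(7.84)(0.144)² = 0.08129 kg·m².
Heavier block: m₁g − T₁ = m₁a. Lighter block: T₂ − m₂g = m₂a.
Pulley: (T₁ − T₂)R = Iα = I(a/R), so T₁ − T₂ = (I/R²)a = (1/2)M_p a = 3.920·a.
Adding the three: (m₁ − m₂)g = (m₁ + m₂ + 3.920)a, so a = (4.01 − 1.82)(9.8)/(4.01 + 1.82 + 3.920) = 2.201 m/s².

a ≈ 2.20 m/s²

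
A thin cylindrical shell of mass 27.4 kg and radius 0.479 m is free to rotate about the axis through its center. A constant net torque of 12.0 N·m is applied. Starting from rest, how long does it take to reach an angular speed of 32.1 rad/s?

I = MR² = (27.4)(0.479)² = 6.287 kg·m².
α = τ/I = 12.0/6.287 = 1.909 rad/s².
ω = αt ⇒ t = ω/α = 32.1/1.909 = 16.82 s.

t ≈ 16.8 s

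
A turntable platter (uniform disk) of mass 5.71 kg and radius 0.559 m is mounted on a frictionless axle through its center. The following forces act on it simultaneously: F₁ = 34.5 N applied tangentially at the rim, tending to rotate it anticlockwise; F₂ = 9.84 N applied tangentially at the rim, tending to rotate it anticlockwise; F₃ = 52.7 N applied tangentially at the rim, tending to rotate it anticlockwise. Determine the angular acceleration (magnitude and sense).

α ≈ 60.8 rad/s², anticlockwise

I = ½MR² = (1/2)(5.71)(0.559)² = 0.8921 kg·m².
Taking anticlockwise as positive: τ₁ = +(34.5)(0.559) = +19.29 N·m; τ₂ = +(9.84)(0.559) = +5.501 N·m; τ₃ = +(52.7)(0.559) = +29.46 N·m.
Net torque τ = 54.25 N·m.
α = τ/I = 54.25/0.8921 = 60.80 rad/s².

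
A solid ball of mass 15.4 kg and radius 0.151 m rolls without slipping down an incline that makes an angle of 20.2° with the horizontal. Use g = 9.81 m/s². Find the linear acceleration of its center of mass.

a ≈ 2.42 m/s²

Translation along the incline: Mg sinθ − f = Ma.
Rotation about the center: fR = Iα with I = (2/5)MR². No-slip gives a = αR, so f = (I/R²)a = (2/5)M a.
Substituting: Mg sinθ = (1 + 0.4000)Ma, so a = g sinθ/(1 + 0.4000) = (9.81) sin 20.2° / 1.400 = 2.420 m/s².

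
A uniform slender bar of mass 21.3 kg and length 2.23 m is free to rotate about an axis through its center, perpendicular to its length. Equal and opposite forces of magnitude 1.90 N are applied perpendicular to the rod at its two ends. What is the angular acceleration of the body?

α ≈ 0.480 rad/s²

I = (1/12)ML² = (1/12)(21.3)(2.23)² = 8.827 kg·m².
The couple gives τ = F·(L/2) + F·(L/2) = F L = (1.90)(2.23) = 4.237 N·m.
From τ = Iα: α = 4.237/8.827 = 0.4800 rad/s².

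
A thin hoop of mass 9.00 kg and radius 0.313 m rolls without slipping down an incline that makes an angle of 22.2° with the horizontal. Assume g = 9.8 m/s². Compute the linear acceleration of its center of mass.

a ≈ 1.85 m/s²

Translation along the incline: Mg sinθ − f = Ma.
Rotation about the center: fR = Iα with I = MR². No-slip gives a = αR, so f = (I/R²)a = M a.
Substituting: Mg sinθ = (1 + 1.000)Ma, so a = g sinθ/(1 + 1.000) = (9.8) sin 22.2° / 2.000 = 1.851 m/s².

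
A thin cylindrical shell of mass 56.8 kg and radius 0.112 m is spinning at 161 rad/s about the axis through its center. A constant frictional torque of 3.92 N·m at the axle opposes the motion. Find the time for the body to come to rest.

t ≈ 29.3 s

I = MR² = (56.8)(0.112)² = 0.7125 kg·m².
The net torque has magnitude 3.92 N·m, opposing ω.
|α| = τ/I = 3.920/0.7125 = 5.502 rad/s² (deceleration).
0 = ω₀ − |α|t ⇒ t = ω₀/|α| = 161/5.502 = 29.26 s.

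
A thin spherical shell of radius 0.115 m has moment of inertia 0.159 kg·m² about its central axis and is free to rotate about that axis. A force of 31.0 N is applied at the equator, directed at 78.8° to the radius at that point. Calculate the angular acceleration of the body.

Only the tangential component produces torque: τ = F R sinθ = (31.0)(0.115) sin 78.8° = 3.497 N·m.
From τ = Iα: α = 3.497/0.1590 = 21.99 rad/s².

α ≈ 22.0 rad/s²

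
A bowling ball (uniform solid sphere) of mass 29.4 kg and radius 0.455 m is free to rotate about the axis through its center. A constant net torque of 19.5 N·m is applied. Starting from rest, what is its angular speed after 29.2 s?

I = (2/5)MR² = (2/5)(29.4)(0.455)² = 2.435 kg·m².
α = τ/I = 19.5/2.435 = 8.009 rad/s².
ω = ω₀ + αt = 0 + (8.009)(29.2) = 233.9 rad/s.

ω ≈ 234 rad/s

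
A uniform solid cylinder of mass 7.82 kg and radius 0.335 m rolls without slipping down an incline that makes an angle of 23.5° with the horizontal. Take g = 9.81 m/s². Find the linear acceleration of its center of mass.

Translation along the incline: Mg sinθ − f = Ma.
Rotation about the center: fR = Iα with I = ½MR². No-slip gives a = αR, so f = (I/R²)a = (1/2)M a.
Substituting: Mg sinθ = (1 + 0.5000)Ma, so a = g sinθ/(1 + 0.5000) = (9.81) sin 23.5° / 1.500 = 2.608 m/s².

a ≈ 2.61 m/s²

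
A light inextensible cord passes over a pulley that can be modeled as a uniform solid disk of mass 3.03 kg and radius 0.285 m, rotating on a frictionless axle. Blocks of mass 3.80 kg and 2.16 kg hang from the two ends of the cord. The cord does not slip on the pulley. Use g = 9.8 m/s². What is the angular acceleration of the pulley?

I = ½MR² = (1/2)(3.03)(0.285)² = 0.1231 kg·m².
Heavier block: m₁g − T₁ = m₁a. Lighter block: T₂ − m₂g = m₂a.
Pulley: (T₁ − T₂)R = Iα = I(a/R), so T₁ − T₂ = (I/R²)a = (1/2)M_p a = 1.515·a.
Adding the three: (m₁ − m₂)g = (m₁ + m₂ + 1.515)a, so a = (3.80 − 2.16)(9.8)/(3.80 + 2.16 + 1.515) = 2.150 m/s².
α = a/R = 2.150/0.285 = 7.544 rad/s².

α ≈ 7.54 rad/s²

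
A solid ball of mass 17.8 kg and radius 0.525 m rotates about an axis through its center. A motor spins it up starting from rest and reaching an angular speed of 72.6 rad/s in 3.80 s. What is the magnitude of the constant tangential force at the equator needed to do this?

F ≈ 71.4 N

I = (2/5)MR² = (2/5)(17.8)(0.525)² = 1.962 kg·m².
α = Δω/Δt = (72.6 − 0)/3.80 = 19.11 rad/s².
The required torque is τ = Iα = (1.962)(19.11) = 37.49 N·m.
A tangential force at the equator gives τ = FR, so F = τ/R = 37.49/0.525 = 71.42 N.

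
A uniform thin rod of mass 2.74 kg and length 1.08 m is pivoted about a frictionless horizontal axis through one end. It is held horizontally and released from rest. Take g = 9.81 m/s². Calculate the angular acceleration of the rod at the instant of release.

About the pivot, I = (1/3)ML² = (1/3)(2.74)(1.08)² = 1.065 kg·m².
The weight acts at the center, a distance L/2 = 0.5400 m from the pivot; τ = Mg(L/2) = 14.51 N·m.
α = τ/I = 14.51/1.065 = 13.63 rad/s².

α ≈ 13.6 rad/s²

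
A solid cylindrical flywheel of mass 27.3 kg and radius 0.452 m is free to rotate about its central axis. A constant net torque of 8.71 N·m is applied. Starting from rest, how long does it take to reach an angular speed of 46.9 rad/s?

I = ½MR² = (1/2)(27.3)(0.452)² = 2.789 kg·m².
α = τ/I = 8.71/2.789 = 3.123 rad/s².
ω = αt ⇒ t = ω/α = 46.9/3.123 = 15.02 s.

t ≈ 15.0 s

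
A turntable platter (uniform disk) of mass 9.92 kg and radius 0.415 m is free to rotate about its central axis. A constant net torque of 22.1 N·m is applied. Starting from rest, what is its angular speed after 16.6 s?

I = ½MR² = (1/2)(9.92)(0.415)² = 0.8542 kg·m².
α = τ/I = 22.1/0.8542 = 25.87 rad/s².
ω = ω₀ + αt = 0 + (25.87)(16.6) = 429.5 rad/s.

ω ≈ 429 rad/s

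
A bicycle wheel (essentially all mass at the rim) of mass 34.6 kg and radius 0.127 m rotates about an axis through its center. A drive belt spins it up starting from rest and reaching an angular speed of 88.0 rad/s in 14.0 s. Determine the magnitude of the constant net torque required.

I = MR² = (34.6)(0.127)² = 0.5581 kg·m².
α = Δω/Δt = (88.0 − 0)/14.0 = 6.286 rad/s².
τ = Iα = (0.5581)(6.286) = 3.508 N·m.

τ ≈ 3.51 N·m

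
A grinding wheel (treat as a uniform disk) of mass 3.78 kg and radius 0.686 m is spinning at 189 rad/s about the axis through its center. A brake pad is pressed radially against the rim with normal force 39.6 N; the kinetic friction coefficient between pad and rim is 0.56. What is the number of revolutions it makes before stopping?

I = ½MR² = (1/2)(3.78)(0.686)² = 0.8894 kg·m².
Friction force f = μN = (0.56)(39.6) = 22.18 N at the rim; torque magnitude τ = fR = 15.21 N·m, opposing ω.
|α| = τ/I = 15.21/0.8894 = 17.10 rad/s² (deceleration).
ω² = ω₀² − 2|α|θ with ω = 0 ⇒ θ = ω₀²/(2|α|) = 1044 rad = 166.2 rev.

≈ 166 revolutions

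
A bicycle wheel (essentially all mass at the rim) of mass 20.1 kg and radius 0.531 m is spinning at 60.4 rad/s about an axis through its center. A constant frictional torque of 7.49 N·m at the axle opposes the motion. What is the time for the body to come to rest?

t ≈ 45.7 s

I = MR² = (20.1)(0.531)² = 5.667 kg·m².
The net torque has magnitude 7.49 N·m, opposing ω.
|α| = τ/I = 7.490/5.667 = 1.322 rad/s² (deceleration).
0 = ω₀ − |α|t ⇒ t = ω₀/|α| = 60.4/1.322 = 45.70 s.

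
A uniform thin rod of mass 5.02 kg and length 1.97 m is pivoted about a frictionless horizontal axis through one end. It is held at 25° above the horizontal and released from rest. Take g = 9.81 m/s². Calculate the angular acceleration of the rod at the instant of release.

α ≈ 6.77 rad/s²

About the pivot, I = (1/3)ML² = (1/3)(5.02)(1.97)² = 6.494 kg·m².
The weight acts at the center, a distance L/2 = 0.9850 m from the pivot; τ = Mg(L/2) cos 25° = 43.96 N·m.
α = τ/I = 43.96/6.494 = 6.770 rad/s².
(Equivalently α = (3g/(2L)) cos 25° = 6.770 rad/s².)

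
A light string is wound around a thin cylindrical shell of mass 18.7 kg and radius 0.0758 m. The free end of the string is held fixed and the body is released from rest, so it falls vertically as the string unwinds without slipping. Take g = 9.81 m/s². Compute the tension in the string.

T ≈ 91.7 N

Translation: Mg − T = Ma. Rotation about the center: TR = Iα with I = MR².
With a = αR: T = (I/R²)a = M a, so Mg = (1 + 1.000)Ma.
a = g/(1 + 1.000) = 9.81/2.000 = 4.905 m/s².
T = 1.000·M·a = (1.000)(18.7)(4.905) = 91.72 N.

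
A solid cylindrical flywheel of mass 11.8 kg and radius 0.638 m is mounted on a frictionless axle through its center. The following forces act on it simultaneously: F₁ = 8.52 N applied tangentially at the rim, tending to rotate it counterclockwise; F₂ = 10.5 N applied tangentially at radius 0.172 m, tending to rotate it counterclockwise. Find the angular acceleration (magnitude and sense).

I = ½MR² = (1/2)(11.8)(0.638)² = 2.402 kg·m².
Taking counterclockwise as positive: τ₁ = +(8.52)(0.638) = +5.436 N·m; τ₂ = +(10.5)(0.172) = +1.806 N·m.
Net torque τ = 7.242 N·m.
α = τ/I = 7.242/2.402 = 3.015 rad/s².

α ≈ 3.02 rad/s², counterclockwise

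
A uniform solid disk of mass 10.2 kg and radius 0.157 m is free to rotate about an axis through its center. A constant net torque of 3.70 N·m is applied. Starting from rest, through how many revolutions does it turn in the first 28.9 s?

≈ 1960 revolutions

I = ½MR² = (1/2)(10.2)(0.157)² = 0.1257 kg·m².
α = τ/I = 3.70/0.1257 = 29.43 rad/s².
θ = ½αt² = ½(29.43)(28.9)² = 12290 rad.
Revolutions = θ/(2π) = 1956.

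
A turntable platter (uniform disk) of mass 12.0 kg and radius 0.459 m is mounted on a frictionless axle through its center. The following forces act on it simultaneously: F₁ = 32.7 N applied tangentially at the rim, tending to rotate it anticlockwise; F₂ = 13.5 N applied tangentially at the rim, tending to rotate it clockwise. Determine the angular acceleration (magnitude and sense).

I = ½MR² = (1/2)(12.0)(0.459)² = 1.264 kg·m².
Taking anticlockwise as positive: τ₁ = +(32.7)(0.459) = +15.01 N·m; τ₂ = −(13.5)(0.459) = −6.197 N·m.
Net torque τ = 8.813 N·m.
α = τ/I = 8.813/1.264 = 6.972 rad/s².

α ≈ 6.97 rad/s², anticlockwise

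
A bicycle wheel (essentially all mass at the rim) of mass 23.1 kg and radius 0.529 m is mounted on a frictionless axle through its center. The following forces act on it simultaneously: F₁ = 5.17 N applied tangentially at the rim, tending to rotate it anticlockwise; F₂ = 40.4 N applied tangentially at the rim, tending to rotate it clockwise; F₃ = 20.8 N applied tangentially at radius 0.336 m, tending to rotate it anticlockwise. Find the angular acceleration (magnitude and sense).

I = MR² = (23.1)(0.529)² = 6.464 kg·m².
Taking anticlockwise as positive: τ₁ = +(5.17)(0.529) = +2.735 N·m; τ₂ = −(40.4)(0.529) = −21.37 N·m; τ₃ = +(20.8)(0.336) = +6.989 N·m.
Net torque τ = -11.65 N·m.
α = τ/I = -11.65/6.464 = -1.802 rad/s².

α ≈ 1.80 rad/s², clockwise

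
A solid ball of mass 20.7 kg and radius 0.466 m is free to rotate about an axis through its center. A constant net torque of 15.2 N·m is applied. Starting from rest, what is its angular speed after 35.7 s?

I = (2/5)MR² = (2/5)(20.7)(0.466)² = 1.798 kg·m².
α = τ/I = 15.2/1.798 = 8.454 rad/s².
ω = ω₀ + αt = 0 + (8.454)(35.7) = 301.8 rad/s.

ω ≈ 302 rad/s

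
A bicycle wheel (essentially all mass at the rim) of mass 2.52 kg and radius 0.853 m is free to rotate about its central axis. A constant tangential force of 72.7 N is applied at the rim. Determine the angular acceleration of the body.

I = MR² = (2.52)(0.853)² = 1.834 kg·m².
τ = F R = (72.7)(0.853) = 62.01 N·m.
Newton's second law for rotation, τ = Iα, gives α = τ/I = 62.01/1.834 = 33.82 rad/s².

α ≈ 33.8 rad/s²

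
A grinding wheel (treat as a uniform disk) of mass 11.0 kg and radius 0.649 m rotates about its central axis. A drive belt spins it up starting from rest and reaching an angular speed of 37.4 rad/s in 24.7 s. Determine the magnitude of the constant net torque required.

τ ≈ 3.51 N·m

I = ½MR² = (1/2)(11.0)(0.649)² = 2.317 kg·m².
α = Δω/Δt = (37.4 − 0)/24.7 = 1.514 rad/s².
τ = Iα = (2.317)(1.514) = 3.508 N·m.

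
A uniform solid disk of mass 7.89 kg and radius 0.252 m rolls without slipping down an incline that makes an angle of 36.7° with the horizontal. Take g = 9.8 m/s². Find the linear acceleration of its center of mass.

a ≈ 3.90 m/s²

Translation along the incline: Mg sinθ − f = Ma.
Rotation about the center: fR = Iα with I = ½MR². No-slip gives a = αR, so f = (I/R²)a = (1/2)M a.
Substituting: Mg sinθ = (1 + 0.5000)Ma, so a = g sinθ/(1 + 0.5000) = (9.8) sin 36.7° / 1.500 = 3.904 m/s².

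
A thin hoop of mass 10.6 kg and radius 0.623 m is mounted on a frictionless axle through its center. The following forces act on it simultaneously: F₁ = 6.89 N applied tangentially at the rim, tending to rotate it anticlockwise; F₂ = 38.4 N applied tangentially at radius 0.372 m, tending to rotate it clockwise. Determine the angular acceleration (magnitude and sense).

I = MR² = (10.6)(0.623)² = 4.114 kg·m².
Taking anticlockwise as positive: τ₁ = +(6.89)(0.623) = +4.292 N·m; τ₂ = −(38.4)(0.372) = −14.28 N·m.
Net torque τ = -9.992 N·m.
α = τ/I = -9.992/4.114 = -2.429 rad/s².

α ≈ 2.43 rad/s², clockwise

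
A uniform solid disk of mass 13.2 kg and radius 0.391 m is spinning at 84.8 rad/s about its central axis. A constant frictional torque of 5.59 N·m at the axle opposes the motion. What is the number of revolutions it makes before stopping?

I = ½MR² = (1/2)(13.2)(0.391)² = 1.009 kg·m².
The net torque has magnitude 5.59 N·m, opposing ω.
|α| = τ/I = 5.590/1.009 = 5.540 rad/s² (deceleration).
ω² = ω₀² − 2|α|θ with ω = 0 ⇒ θ = ω₀²/(2|α|) = 649.0 rad = 103.3 rev.

≈ 103 revolutions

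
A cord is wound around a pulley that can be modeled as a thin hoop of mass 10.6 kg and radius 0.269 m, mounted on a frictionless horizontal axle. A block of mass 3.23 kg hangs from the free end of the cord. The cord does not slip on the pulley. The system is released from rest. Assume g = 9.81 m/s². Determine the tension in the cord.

T ≈ 24.3 N

I = MR² = (10.6)(0.269)² = 0.7670 kg·m².
Block: mg − T = ma. Pulley: TR = Iα. No-slip: a = αR, so T = (I/R²)a = 10.60·a.
Then mg = (m + 10.60)a, so a = (3.23)(9.81)/(3.23 + 10.60) = 2.291 m/s².
T = 10.60·a = 24.29 N.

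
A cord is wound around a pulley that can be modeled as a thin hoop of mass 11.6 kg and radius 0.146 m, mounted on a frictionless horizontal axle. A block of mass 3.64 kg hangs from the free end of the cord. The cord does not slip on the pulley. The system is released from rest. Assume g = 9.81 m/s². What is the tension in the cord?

I = MR² = (11.6)(0.146)² = 0.2473 kg·m².
Block: mg − T = ma. Pulley: TR = Iα. No-slip: a = αR, so T = (I/R²)a = 11.60·a.
Then mg = (m + 11.60)a, so a = (3.64)(9.81)/(3.64 + 11.60) = 2.343 m/s².
T = 11.60·a = 27.18 N.

T ≈ 27.2 N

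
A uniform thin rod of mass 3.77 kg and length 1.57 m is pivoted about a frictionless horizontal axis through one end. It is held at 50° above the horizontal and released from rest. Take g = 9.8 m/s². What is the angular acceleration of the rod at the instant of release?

α ≈ 6.02 rad/s²

About the pivot, I = (1/3)ML² = (1/3)(3.77)(1.57)² = 3.098 kg·m².
The weight acts at the center, a distance L/2 = 0.7850 m from the pivot; τ = Mg(L/2) cos 50° = 18.64 N·m.
α = τ/I = 18.64/3.098 = 6.018 rad/s².
(Equivalently α = (3g/(2L)) cos 50° = 6.018 rad/s².)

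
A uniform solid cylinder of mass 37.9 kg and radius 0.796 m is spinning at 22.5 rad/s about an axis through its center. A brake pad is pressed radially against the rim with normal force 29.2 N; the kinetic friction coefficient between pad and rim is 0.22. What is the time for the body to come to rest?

I = ½MR² = (1/2)(37.9)(0.796)² = 12.01 kg·m².
Friction force f = μN = (0.22)(29.2) = 6.424 N at the rim; torque magnitude τ = fR = 5.114 N·m, opposing ω.
|α| = τ/I = 5.114/12.01 = 0.4259 rad/s² (deceleration).
0 = ω₀ − |α|t ⇒ t = ω₀/|α| = 22.5/0.4259 = 52.83 s.

t ≈ 52.8 s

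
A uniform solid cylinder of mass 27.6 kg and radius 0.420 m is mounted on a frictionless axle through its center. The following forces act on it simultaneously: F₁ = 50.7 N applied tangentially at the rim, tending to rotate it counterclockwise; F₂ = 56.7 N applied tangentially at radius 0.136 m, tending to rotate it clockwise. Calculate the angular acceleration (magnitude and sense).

I = ½MR² = (1/2)(27.6)(0.420)² = 2.434 kg·m².
Taking counterclockwise as positive: τ₁ = +(50.7)(0.420) = +21.29 N·m; τ₂ = −(56.7)(0.136) = −7.711 N·m.
Net torque τ = 13.58 N·m.
α = τ/I = 13.58/2.434 = 5.580 rad/s².

α ≈ 5.58 rad/s², counterclockwise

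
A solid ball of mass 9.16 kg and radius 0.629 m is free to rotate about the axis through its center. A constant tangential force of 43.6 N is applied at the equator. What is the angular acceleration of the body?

α ≈ 18.9 rad/s²

I = (2/5)MR² = (2/5)(9.16)(0.629)² = 1.450 kg·m².
τ = F R = (43.6)(0.629) = 27.42 N·m.
From τ = Iα: α = 27.42/1.450 = 18.92 rad/s².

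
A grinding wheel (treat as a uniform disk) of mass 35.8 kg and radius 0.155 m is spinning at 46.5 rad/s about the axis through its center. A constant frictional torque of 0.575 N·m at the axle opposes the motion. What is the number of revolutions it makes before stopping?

≈ 129 revolutions

I = ½MR² = (1/2)(35.8)(0.155)² = 0.4300 kg·m².
The net torque has magnitude 0.575 N·m, opposing ω.
|α| = τ/I = 0.5750/0.4300 = 1.337 rad/s² (deceleration).
ω² = ω₀² − 2|α|θ with ω = 0 ⇒ θ = ω₀²/(2|α|) = 808.6 rad = 128.7 rev.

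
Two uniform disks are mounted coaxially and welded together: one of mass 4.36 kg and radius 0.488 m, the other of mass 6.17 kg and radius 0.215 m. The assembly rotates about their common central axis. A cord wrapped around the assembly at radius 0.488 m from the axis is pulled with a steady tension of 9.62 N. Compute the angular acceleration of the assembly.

I = ½M₁R₁² + ½M₂R₂² = ½(4.36)(0.488)² + ½(6.17)(0.215)² = 0.6618 kg·m².
τ = F r = (9.62)(0.488) = 4.695 N·m.
α = τ/I = 4.695/0.6618 = 7.094 rad/s².

α ≈ 7.09 rad/s²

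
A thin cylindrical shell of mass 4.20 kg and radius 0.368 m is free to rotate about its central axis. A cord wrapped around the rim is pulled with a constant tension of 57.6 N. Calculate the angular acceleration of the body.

I = MR² = (4.20)(0.368)² = 0.5688 kg·m².
τ = F R = (57.6)(0.368) = 21.20 N·m.
From τ = Iα: α = 21.20/0.5688 = 37.27 rad/s².

α ≈ 37.3 rad/s²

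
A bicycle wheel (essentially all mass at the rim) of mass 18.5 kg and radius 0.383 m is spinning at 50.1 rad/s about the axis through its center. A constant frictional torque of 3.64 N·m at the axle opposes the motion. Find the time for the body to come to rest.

t ≈ 37.4 s

I = MR² = (18.5)(0.383)² = 2.714 kg·m².
The net torque has magnitude 3.64 N·m, opposing ω.
|α| = τ/I = 3.640/2.714 = 1.341 rad/s² (deceleration).
0 = ω₀ − |α|t ⇒ t = ω₀/|α| = 50.1/1.341 = 37.35 s.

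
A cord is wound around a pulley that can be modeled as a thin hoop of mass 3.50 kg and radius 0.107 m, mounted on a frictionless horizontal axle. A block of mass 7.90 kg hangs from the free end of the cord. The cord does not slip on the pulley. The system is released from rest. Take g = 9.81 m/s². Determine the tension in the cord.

I = MR² = (3.50)(0.107)² = 0.04007 kg·m².
Block: mg − T = ma. Pulley: TR = Iα. No-slip: a = αR, so T = (I/R²)a = 3.500·a.
Then mg = (m + 3.500)a, so a = (7.90)(9.81)/(7.90 + 3.500) = 6.798 m/s².
T = 3.500·a = 23.79 N.

T ≈ 23.8 N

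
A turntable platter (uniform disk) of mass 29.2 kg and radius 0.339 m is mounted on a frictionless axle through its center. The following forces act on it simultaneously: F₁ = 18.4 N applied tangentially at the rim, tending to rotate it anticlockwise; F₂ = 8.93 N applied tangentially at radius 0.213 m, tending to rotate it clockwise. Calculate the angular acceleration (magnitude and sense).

α ≈ 2.58 rad/s², anticlockwise

I = ½MR² = (1/2)(29.2)(0.339)² = 1.678 kg·m².
Taking anticlockwise as positive: τ₁ = +(18.4)(0.339) = +6.238 N·m; τ₂ = −(8.93)(0.213) = −1.902 N·m.
Net torque τ = 4.336 N·m.
α = τ/I = 4.336/1.678 = 2.584 rad/s².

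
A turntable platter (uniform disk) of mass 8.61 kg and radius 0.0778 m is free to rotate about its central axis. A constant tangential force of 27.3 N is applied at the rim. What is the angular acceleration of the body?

α ≈ 81.5 rad/s²

I = ½MR² = (1/2)(8.61)(0.0778)² = 0.02606 kg·m².
τ = F R = (27.3)(0.0778) = 2.124 N·m.
From τ = Iα: α = 2.124/0.02606 = 81.51 rad/s².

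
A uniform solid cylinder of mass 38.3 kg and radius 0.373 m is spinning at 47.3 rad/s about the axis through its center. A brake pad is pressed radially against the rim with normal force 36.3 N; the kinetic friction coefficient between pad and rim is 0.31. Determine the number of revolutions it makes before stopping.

I = ½MR² = (1/2)(38.3)(0.373)² = 2.664 kg·m².
Friction force f = μN = (0.31)(36.3) = 11.25 N at the rim; torque magnitude τ = fR = 4.197 N·m, opposing ω.
|α| = τ/I = 4.197/2.664 = 1.575 rad/s² (deceleration).
ω² = ω₀² − 2|α|θ with ω = 0 ⇒ θ = ω₀²/(2|α|) = 710.1 rad = 113.0 rev.

≈ 113 revolutions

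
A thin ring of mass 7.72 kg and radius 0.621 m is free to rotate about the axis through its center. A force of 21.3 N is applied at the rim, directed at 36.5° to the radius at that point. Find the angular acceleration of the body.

I = MR² = (7.72)(0.621)² = 2.977 kg·m².
Only the tangential component produces torque: τ = F R sinθ = (21.3)(0.621) sin 36.5° = 7.868 N·m.
From τ = Iα: α = 7.868/2.977 = 2.643 rad/s².

α ≈ 2.64 rad/s²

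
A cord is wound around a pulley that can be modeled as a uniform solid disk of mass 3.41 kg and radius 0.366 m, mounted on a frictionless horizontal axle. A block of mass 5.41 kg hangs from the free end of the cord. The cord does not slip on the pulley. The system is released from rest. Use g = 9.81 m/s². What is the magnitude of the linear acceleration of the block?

I = ½MR² = (1/2)(3.41)(0.366)² = 0.2284 kg·m².
Block: mg − T = ma. Pulley: TR = Iα. No-slip: a = αR, so T = (I/R²)a = 1.705·a.
Then mg = (m + 1.705)a, so a = (5.41)(9.81)/(5.41 + 1.705) = 7.459 m/s².

a ≈ 7.46 m/s²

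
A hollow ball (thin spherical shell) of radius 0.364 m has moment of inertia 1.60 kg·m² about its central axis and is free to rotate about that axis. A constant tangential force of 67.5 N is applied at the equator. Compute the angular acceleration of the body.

α ≈ 15.4 rad/s²

τ = F R = (67.5)(0.364) = 24.57 N·m.
Newton's second law for rotation, τ = Iα, gives α = τ/I = 24.57/1.600 = 15.36 rad/s².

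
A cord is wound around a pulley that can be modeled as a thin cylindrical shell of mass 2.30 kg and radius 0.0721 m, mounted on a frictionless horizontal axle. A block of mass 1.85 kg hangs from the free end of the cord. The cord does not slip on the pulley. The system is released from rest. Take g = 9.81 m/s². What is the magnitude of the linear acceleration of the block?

a ≈ 4.37 m/s²

I = MR² = (2.30)(0.0721)² = 0.01196 kg·m².
Block: mg − T = ma. Pulley: TR = Iα. No-slip: a = αR, so T = (I/R²)a = 2.300·a.
Then mg = (m + 2.300)a, so a = (1.85)(9.81)/(1.85 + 2.300) = 4.373 m/s².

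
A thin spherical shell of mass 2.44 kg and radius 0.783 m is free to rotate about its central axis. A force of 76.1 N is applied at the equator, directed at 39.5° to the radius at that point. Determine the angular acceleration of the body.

I = (2/3)MR² = (2/3)(2.44)(0.783)² = 0.9973 kg·m².
Only the tangential component produces torque: τ = F R sinθ = (76.1)(0.783) sin 39.5° = 37.90 N·m.
From τ = Iα: α = 37.90/0.9973 = 38.00 rad/s².

α ≈ 38.0 rad/s²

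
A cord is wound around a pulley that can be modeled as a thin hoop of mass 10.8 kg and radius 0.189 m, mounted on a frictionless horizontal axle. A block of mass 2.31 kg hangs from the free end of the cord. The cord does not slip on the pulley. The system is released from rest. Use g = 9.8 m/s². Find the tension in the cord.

I = MR² = (10.8)(0.189)² = 0.3858 kg·m².
Block: mg − T = ma. Pulley: TR = Iα. No-slip: a = αR, so T = (I/R²)a = 10.80·a.
Then mg = (m + 10.80)a, so a = (2.31)(9.8)/(2.31 + 10.80) = 1.727 m/s².
T = 10.80·a = 18.65 N.

T ≈ 18.6 N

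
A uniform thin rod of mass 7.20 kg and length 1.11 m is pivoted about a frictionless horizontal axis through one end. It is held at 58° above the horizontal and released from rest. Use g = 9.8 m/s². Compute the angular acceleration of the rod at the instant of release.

About the pivot, I = (1/3)ML² = (1/3)(7.20)(1.11)² = 2.957 kg·m².
The weight acts at the center, a distance L/2 = 0.5550 m from the pivot; τ = Mg(L/2) cos 58° = 20.75 N·m.
α = τ/I = 20.75/2.957 = 7.018 rad/s².

α ≈ 7.02 rad/s²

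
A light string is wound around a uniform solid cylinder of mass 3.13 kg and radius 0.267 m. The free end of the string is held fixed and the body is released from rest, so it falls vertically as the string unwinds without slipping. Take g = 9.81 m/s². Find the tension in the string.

Translation: Mg − T = Ma. Rotation about the center: TR = Iα with I = ½MR².
With a = αR: T = (I/R²)a = (1/2)M a, so Mg = (1 + 0.5000)Ma.
a = g/(1 + 0.5000) = 9.81/1.500 = 6.540 m/s².
T = 0.5000·M·a = (0.5000)(3.13)(6.540) = 10.24 N.

T ≈ 10.2 N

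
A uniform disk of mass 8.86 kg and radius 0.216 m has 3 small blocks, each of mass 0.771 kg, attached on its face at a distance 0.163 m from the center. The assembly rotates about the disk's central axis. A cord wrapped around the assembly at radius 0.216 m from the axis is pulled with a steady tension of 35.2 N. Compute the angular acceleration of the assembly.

α ≈ 28.4 rad/s²

I_disk = ½MR² = ½(8.86)(0.216)² = 0.2067 kg·m².
I_blocks = 3·m·r² = 3(0.771)(0.163)² = 0.06145 kg·m².
Total I = 0.2681 kg·m².
τ = F r = (35.2)(0.216) = 7.603 N·m.
α = τ/I = 7.603/0.2681 = 28.36 rad/s².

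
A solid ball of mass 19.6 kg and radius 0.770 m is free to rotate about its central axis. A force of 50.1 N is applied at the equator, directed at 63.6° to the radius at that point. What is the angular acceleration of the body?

I = (2/5)MR² = (2/5)(19.6)(0.770)² = 4.648 kg·m².
Only the tangential component produces torque: τ = F R sinθ = (50.1)(0.770) sin 63.6° = 34.55 N·m.
From τ = Iα: α = 34.55/4.648 = 7.434 rad/s².

α ≈ 7.43 rad/s²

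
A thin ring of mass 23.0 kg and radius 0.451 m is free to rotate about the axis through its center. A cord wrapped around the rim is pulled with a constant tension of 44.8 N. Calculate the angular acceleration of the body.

I = MR² = (23.0)(0.451)² = 4.678 kg·m².
τ = F R = (44.8)(0.451) = 20.20 N·m.
From τ = Iα: α = 20.20/4.678 = 4.319 rad/s².

α ≈ 4.32 rad/s²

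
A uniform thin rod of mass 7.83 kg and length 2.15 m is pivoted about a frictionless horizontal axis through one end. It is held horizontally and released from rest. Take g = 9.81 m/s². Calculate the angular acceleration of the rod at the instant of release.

α ≈ 6.84 rad/s²

About the pivot, I = (1/3)ML² = (1/3)(7.83)(2.15)² = 12.06 kg·m².
The weight acts at the center, a distance L/2 = 1.075 m from the pivot; τ = Mg(L/2) = 82.57 N·m.
α = τ/I = 82.57/12.06 = 6.844 rad/s².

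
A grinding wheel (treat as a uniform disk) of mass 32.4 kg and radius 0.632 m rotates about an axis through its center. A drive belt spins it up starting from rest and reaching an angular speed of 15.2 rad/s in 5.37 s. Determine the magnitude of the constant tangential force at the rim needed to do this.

F ≈ 29.0 N

I = ½MR² = (1/2)(32.4)(0.632)² = 6.471 kg·m².
α = Δω/Δt = (15.2 − 0)/5.37 = 2.831 rad/s².
The required torque is τ = Iα = (6.471)(2.831) = 18.32 N·m.
A tangential force at the rim gives τ = FR, so F = τ/R = 18.32/0.632 = 28.98 N.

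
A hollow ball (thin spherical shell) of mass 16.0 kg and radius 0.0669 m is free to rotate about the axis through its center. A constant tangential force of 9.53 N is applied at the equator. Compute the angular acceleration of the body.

α ≈ 13.4 rad/s²

I = (2/3)MR² = (2/3)(16.0)(0.0669)² = 0.04774 kg·m².
τ = F R = (9.53)(0.0669) = 0.6376 N·m.
From τ = Iα: α = 0.6376/0.04774 = 13.35 rad/s².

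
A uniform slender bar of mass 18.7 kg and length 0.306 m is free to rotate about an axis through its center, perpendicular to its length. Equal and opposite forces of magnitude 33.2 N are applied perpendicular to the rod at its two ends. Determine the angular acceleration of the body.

α ≈ 69.6 rad/s²

I = (1/12)ML² = (1/12)(18.7)(0.306)² = 0.1459 kg·m².
The couple gives τ = F·(L/2) + F·(L/2) = F L = (33.2)(0.306) = 10.16 N·m.
Newton's second law for rotation, τ = Iα, gives α = τ/I = 10.16/0.1459 = 69.62 rad/s².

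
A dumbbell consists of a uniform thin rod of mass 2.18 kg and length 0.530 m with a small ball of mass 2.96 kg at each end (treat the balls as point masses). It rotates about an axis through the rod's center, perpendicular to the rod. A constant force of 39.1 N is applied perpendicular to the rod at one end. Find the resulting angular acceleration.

α ≈ 22.2 rad/s²

I_rod = (1/12)ML² = (1/12)(2.18)(0.530)² = 0.05103 kg·m².
I_balls = 2·m·(L/2)² = 2(2.96)(0.2650)² = 0.4157 kg·m².
Total I = 0.4668 kg·m².
τ = F·(L/2) = (39.1)(0.265) = 10.36 N·m.
α = τ/I = 10.36/0.4668 = 22.20 rad/s².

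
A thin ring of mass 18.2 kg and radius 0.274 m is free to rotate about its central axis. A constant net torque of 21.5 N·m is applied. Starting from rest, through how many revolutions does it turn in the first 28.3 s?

I = MR² = (18.2)(0.274)² = 1.366 kg·m².
α = τ/I = 21.5/1.366 = 15.73 rad/s².
θ = ½αt² = ½(15.73)(28.3)² = 6301 rad.
Revolutions = θ/(2π) = 1003.

≈ 1000 revolutions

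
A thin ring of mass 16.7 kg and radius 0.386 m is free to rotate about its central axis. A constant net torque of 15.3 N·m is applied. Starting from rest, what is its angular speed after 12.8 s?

I = MR² = (16.7)(0.386)² = 2.488 kg·m².
α = τ/I = 15.3/2.488 = 6.149 rad/s².
ω = ω₀ + αt = 0 + (6.149)(12.8) = 78.71 rad/s.

ω ≈ 78.7 rad/s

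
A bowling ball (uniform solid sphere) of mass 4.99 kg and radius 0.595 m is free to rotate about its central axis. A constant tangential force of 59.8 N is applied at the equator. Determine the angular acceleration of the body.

I = (2/5)MR² = (2/5)(4.99)(0.595)² = 0.7066 kg·m².
τ = F R = (59.8)(0.595) = 35.58 N·m.
From τ = Iα: α = 35.58/0.7066 = 50.35 rad/s².

α ≈ 50.4 rad/s²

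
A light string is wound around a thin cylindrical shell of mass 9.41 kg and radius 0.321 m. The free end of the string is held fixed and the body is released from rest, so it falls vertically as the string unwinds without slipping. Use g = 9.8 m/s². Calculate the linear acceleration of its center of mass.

a ≈ 4.90 m/s²

Translation: Mg − T = Ma. Rotation about the center: TR = Iα with I = MR².
With a = αR: T = (I/R²)a = M a, so Mg = (1 + 1.000)Ma.
a = g/(1 + 1.000) = 9.8/2.000 = 4.900 m/s².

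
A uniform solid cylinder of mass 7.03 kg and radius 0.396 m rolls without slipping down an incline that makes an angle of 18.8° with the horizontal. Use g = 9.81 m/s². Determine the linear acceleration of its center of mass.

Translation along the incline: Mg sinθ − f = Ma.
Rotation about the center: fR = Iα with I = ½MR². No-slip gives a = αR, so f = (I/R²)a = (1/2)M a.
Substituting: Mg sinθ = (1 + 0.5000)Ma, so a = g sinθ/(1 + 0.5000) = (9.81) sin 18.8° / 1.500 = 2.108 m/s².

a ≈ 2.11 m/s²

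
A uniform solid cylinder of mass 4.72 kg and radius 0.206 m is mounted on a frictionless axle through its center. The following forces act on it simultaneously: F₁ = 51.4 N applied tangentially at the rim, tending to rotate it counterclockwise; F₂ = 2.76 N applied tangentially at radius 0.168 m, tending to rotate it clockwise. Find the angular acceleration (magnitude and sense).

I = ½MR² = (1/2)(4.72)(0.206)² = 0.1001 kg·m².
Taking counterclockwise as positive: τ₁ = +(51.4)(0.206) = +10.59 N·m; τ₂ = −(2.76)(0.168) = −0.4637 N·m.
Net torque τ = 10.12 N·m.
α = τ/I = 10.12/0.1001 = 101.1 rad/s².

α ≈ 101 rad/s², counterclockwise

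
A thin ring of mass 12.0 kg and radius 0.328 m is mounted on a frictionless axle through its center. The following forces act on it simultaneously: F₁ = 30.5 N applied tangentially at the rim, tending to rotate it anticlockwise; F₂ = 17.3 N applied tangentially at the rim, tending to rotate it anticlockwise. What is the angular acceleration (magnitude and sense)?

I = MR² = (12.0)(0.328)² = 1.291 kg·m².
Taking anticlockwise as positive: τ₁ = +(30.5)(0.328) = +10.00 N·m; τ₂ = +(17.3)(0.328) = +5.674 N·m.
Net torque τ = 15.68 N·m.
α = τ/I = 15.68/1.291 = 12.14 rad/s².

α ≈ 12.1 rad/s², anticlockwise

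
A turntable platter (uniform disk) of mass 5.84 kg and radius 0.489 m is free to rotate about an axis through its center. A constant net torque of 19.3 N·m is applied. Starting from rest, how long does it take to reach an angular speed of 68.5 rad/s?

I = ½MR² = (1/2)(5.84)(0.489)² = 0.6982 kg·m².
α = τ/I = 19.3/0.6982 = 27.64 rad/s².
ω = αt ⇒ t = ω/α = 68.5/27.64 = 2.478 s.

t ≈ 2.48 s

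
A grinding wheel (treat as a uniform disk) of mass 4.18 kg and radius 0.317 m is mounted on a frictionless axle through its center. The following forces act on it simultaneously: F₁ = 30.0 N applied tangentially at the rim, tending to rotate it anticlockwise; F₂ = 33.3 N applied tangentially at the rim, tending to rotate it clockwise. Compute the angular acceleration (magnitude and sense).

I = ½MR² = (1/2)(4.18)(0.317)² = 0.2100 kg·m².
Taking anticlockwise as positive: τ₁ = +(30.0)(0.317) = +9.510 N·m; τ₂ = −(33.3)(0.317) = −10.56 N·m.
Net torque τ = -1.046 N·m.
α = τ/I = -1.046/0.2100 = -4.981 rad/s².

α ≈ 4.98 rad/s², clockwise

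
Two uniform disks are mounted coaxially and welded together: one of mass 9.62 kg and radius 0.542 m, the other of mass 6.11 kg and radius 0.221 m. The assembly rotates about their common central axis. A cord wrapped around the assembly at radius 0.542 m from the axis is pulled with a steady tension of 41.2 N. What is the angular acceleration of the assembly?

α ≈ 14.3 rad/s²

I = ½M₁R₁² + ½M₂R₂² = ½(9.62)(0.542)² + ½(6.11)(0.221)² = 1.562 kg·m².
τ = F r = (41.2)(0.542) = 22.33 N·m.
α = τ/I = 22.33/1.562 = 14.29 rad/s².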